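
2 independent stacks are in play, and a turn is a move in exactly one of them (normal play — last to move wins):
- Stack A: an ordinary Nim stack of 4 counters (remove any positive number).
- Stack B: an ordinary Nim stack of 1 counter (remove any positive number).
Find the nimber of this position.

Stack A is a plain Nim stack of size 4, so its Grundy value is 4.
Stack B is a plain Nim stack of size 1, so its Grundy value is 1.
By the Sprague-Grundy theorem, the Grundy value of a sum of independent games is the XOR of the component values.
Combined value = 4 XOR 1 = 5.

5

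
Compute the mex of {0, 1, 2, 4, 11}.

3

The values 0, 1, 2 are all present; 3 is the first non-negative integer missing from the set.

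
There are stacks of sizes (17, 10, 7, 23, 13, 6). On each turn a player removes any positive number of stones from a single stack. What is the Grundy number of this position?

0

Nim-sum: 17 ^ 10 ^ 7 ^ 23 ^ 13 ^ 6 = 0.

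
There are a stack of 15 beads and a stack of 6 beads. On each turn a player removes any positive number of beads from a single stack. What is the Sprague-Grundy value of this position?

Compute the nim-sum pairwise:
15 XOR 6 = 9

9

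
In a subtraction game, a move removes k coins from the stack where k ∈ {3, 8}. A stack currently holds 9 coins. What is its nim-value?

Build the Grundy sequence with g(k) = mex{g(k−s) : s ∈ {3, 8}, s ≤ k}:
g(0) = mex{} = 0
g(1) = mex{} = 0
g(2) = mex{} = 0
g(3) = mex{0} = 1
g(4) = mex{0} = 1
g(5) = mex{0} = 1
g(6) = mex{1} = 0
g(7) = mex{1} = 0
g(8) = mex{0,1} = 2
g(9) = mex{0} = 1
So g(9) = 1.

1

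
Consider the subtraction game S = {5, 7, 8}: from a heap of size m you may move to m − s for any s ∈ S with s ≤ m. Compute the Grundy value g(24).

Compute g(0), g(1), … for moves {5, 7, 8}:
k:     0  1  2  3  4  5  6  7  8  9 10 11 12 13 14 15 16 17 18 19 20 21 22 23 24
g(k):  0  0  0  0  0  1  1  1  1  1  2  2  2  0  0  0  0  0  1  1  1  1  1  2  2
So g(24) = 2.

2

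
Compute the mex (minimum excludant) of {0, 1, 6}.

The values 0, 1 are all present; 2 is the first non-negative integer missing from the set.

2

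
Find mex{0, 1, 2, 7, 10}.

3

The values 0, 1, 2 are all present; 3 is the first non-negative integer missing from the set.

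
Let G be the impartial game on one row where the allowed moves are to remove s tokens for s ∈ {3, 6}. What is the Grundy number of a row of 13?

1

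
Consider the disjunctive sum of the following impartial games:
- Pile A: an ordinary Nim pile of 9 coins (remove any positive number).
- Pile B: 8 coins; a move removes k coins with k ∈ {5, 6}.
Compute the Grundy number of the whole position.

Pile A is a plain Nim pile of size 9, so its Grundy value is 9.
For pile B, compute g(0), g(1), … with moves {5, 6}:
k:     0  1  2  3  4  5  6  7  8
g(k):  0  0  0  0  0  1  1  1  1
So g(8) = 1.
The value of a disjunctive sum is the nim-sum of the parts.
Combined value = 9 XOR 1 = 8.

8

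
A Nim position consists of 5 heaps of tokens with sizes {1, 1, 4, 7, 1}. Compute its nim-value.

2

Nim-sum: 1 ^ 1 ^ 4 ^ 7 ^ 1 = 2.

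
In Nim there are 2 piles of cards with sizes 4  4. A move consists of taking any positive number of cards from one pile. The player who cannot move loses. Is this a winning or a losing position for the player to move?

Losing position

Compute the nim-sum pairwise:
4 ^ 4 = 0
The nim-sum is 0, so this is a P-position: the player to move is in a losing position under optimal play.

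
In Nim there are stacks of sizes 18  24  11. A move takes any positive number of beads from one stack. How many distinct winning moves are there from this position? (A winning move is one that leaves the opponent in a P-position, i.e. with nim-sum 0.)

1

Bitwise XOR of the heap sizes:
  10010  (18)
  11000  (24)
  01011  (11)
  -----
  00001  (1)
The overall nim-sum is X = 1. A stack of size p has a winning move iff p XOR X < p (reduce it to p XOR X).
  18: 18 XOR 1 = 19 ≥ 18 — no move.
  24: 24 XOR 1 = 25 ≥ 24 — no move.
  11: 11 XOR 1 = 10 < 11 — winning move (to 10).
That gives 1 winning move.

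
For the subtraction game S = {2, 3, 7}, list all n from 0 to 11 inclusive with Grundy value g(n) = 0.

0, 1, 5, 6, 10, 11

Grundy values for subtraction set {2, 3, 7}:
k:     0  1  2  3  4  5  6  7  8  9 10 11
g(k):  0  0  1  1  2  0  0  1  1  2  0  0
The P-positions (g = 0) in 0..11 are 0, 1, 5, 6, 10, 11.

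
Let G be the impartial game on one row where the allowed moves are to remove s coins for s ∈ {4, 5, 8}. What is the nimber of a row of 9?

2

Grundy values for subtraction set {4, 5, 8}:
g(0) = mex{} = 0
g(1) = mex{} = 0
g(2) = mex{} = 0
g(3) = mex{} = 0
g(4) = mex{0} = 1
g(5) = mex{0} = 1
g(6) = mex{0} = 1
g(7) = mex{0} = 1
g(8) = mex{0,1} = 2
g(9) = mex{0,1} = 2
So g(9) = 2.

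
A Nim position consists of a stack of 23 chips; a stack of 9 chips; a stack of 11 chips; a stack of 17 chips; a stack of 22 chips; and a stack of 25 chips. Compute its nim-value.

Nim-sum: 23 ^ 9 ^ 11 ^ 17 ^ 22 ^ 25 = 11.

11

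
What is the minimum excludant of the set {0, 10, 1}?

2

The values 0, 1 are all present; 2 is the first non-negative integer missing from the set.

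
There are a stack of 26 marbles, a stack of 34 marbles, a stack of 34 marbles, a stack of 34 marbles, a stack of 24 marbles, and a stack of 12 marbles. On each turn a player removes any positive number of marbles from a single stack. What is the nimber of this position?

Compute the nim-sum pairwise:
26 XOR 34 = 56
56 XOR 34 = 26
26 XOR 34 = 56
56 XOR 24 = 32
32 XOR 12 = 44

44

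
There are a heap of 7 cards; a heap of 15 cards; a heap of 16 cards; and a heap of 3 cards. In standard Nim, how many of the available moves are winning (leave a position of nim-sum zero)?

Nim-sum: 7 ⊕ 15 ⊕ 16 ⊕ 3 = 27.
The overall nim-sum is X = 27. A heap of size p has a winning move iff p XOR X < p (reduce it to p XOR X).
  7: 7 XOR 27 = 28 ≥ 7 — no move.
  15: 15 XOR 27 = 20 ≥ 15 — no move.
  16: 16 XOR 27 = 11 < 16 — winning move (to 11).
  3: 3 XOR 27 = 24 ≥ 3 — no move.
That gives 1 winning move.

1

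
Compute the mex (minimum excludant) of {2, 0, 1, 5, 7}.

The values 0, 1, 2 are all present; 3 is the first non-negative integer missing from the set.

3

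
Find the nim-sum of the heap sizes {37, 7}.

34

Bitwise XOR of the heap sizes:
  100101  (37)
  000111  (7)
  ------
  100010  (34)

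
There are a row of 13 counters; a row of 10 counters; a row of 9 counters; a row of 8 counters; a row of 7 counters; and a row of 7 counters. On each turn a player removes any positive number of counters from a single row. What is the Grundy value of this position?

6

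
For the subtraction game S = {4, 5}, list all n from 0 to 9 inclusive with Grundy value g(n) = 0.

0, 1, 2, 3, 9

Grundy values for subtraction set {4, 5}:
k:     0  1  2  3  4  5  6  7  8  9
g(k):  0  0  0  0  1  1  1  1  2  0
The P-positions (g = 0) in 0..9 are 0, 1, 2, 3, 9.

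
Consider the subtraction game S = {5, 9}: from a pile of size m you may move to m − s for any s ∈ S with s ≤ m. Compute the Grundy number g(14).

0

Grundy values for subtraction set {5, 9}:
g(0) = mex{} = 0
g(1) = mex{} = 0
g(2) = mex{} = 0
g(3) = mex{} = 0
g(4) = mex{} = 0
g(5) = mex{0} = 1
g(6) = mex{0} = 1
g(7) = mex{0} = 1
g(8) = mex{0} = 1
g(9) = mex{0} = 1
g(10) = mex{0,1} = 2
g(11) = mex{0,1} = 2
g(12) = mex{0,1} = 2
g(13) = mex{0,1} = 2
g(14) = mex{1} = 0
So g(14) = 0.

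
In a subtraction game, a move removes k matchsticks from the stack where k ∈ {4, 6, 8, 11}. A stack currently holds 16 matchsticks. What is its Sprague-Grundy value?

0

Grundy values for subtraction set {4, 6, 8, 11}:
k:     0  1  2  3  4  5  6  7  8  9 10 11 12 13 14 15 16
g(k):  0  0  0  0  1  1  1  1  2  2  2  2  3  3  3  0  0
So g(16) = 0.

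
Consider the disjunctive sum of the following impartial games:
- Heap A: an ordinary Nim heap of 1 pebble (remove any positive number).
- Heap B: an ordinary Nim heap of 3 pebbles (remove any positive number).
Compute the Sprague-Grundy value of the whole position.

2

Heap A is a plain Nim heap of size 1, so its Grundy value is 1.
Heap B is a plain Nim heap of size 3, so its Grundy value is 3.
By the Sprague-Grundy theorem, the Grundy value of a sum of independent games is the XOR of the component values.
Combined value = 1 ⊕ 3 = 2.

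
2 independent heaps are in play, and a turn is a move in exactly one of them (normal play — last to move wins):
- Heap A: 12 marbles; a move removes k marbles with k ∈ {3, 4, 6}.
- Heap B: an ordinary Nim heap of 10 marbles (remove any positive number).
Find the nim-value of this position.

Grundy values for heap A (subtraction set {3, 4, 6}):
k:     0  1  2  3  4  5  6  7  8  9 10 11 12
g(k):  0  0  0  1  1  1  2  2  2  0  0  0  1
So g(12) = 1.
Heap B is a plain Nim heap of size 10, so its Grundy value is 10.
By the Sprague-Grundy theorem, the Grundy value of a sum of independent games is the XOR of the component values.
Combined value = 1 ⊕ 10 = 11.

11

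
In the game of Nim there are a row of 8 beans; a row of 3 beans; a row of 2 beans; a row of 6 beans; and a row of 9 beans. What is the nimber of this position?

6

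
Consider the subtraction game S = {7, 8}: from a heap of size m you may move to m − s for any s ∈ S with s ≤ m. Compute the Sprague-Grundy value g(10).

Build the Grundy sequence with g(k) = mex{g(k−s) : s ∈ {7, 8}, s ≤ k}:
k:     0  1  2  3  4  5  6  7  8  9 10
g(k):  0  0  0  0  0  0  0  1  1  1  1
So g(10) = 1.

1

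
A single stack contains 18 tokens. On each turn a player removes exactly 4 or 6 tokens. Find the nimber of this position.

Build the Grundy sequence with g(k) = mex{g(k−s) : s ∈ {4, 6}, s ≤ k}:
k:     0  1  2  3  4  5  6  7  8  9 10 11 12 13 14 15 16 17 18
g(k):  0  0  0  0  1  1  1  1  2  2  0  0  0  0  1  1  1  1  2
So g(18) = 2.

2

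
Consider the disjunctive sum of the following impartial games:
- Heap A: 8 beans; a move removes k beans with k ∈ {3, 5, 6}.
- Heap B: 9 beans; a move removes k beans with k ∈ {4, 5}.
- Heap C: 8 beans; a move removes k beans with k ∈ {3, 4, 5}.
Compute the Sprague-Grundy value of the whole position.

2

Grundy values for heap A (subtraction set {3, 5, 6}):
k:     0  1  2  3  4  5  6  7  8
g(k):  0  0  0  1  1  1  2  2  2
So g(8) = 2.
Build the Grundy sequence for heap B with g(k) = mex{g(k−s) : s ∈ {4, 5}, s ≤ k}:
g(0) = mex{} = 0
g(1) = mex{} = 0
g(2) = mex{} = 0
g(3) = mex{} = 0
g(4) = mex{0} = 1
g(5) = mex{0} = 1
g(6) = mex{0} = 1
g(7) = mex{0} = 1
g(8) = mex{0,1} = 2
g(9) = mex{1} = 0
So g(9) = 0.
For heap C, compute g(0), g(1), … with moves {3, 4, 5}:
k:     0  1  2  3  4  5  6  7  8
g(k):  0  0  0  1  1  1  2  2  0
So g(8) = 0.
By the Sprague-Grundy theorem, the Grundy value of a sum of independent games is the XOR of the component values.
Combined value = 2 XOR 0 XOR 0 = 2.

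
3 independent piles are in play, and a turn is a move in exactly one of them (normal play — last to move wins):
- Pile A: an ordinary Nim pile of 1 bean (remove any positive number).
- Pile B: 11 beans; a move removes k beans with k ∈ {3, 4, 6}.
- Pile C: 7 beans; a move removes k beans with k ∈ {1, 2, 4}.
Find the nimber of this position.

0

Pile A is a plain Nim pile of size 1, so its Grundy value is 1.
For pile B, compute g(0), g(1), … with moves {3, 4, 6}:
g(0) = mex{} = 0
g(1) = mex{} = 0
g(2) = mex{} = 0
g(3) = mex{0} = 1
g(4) = mex{0} = 1
g(5) = mex{0} = 1
g(6) = mex{0,1} = 2
g(7) = mex{0,1} = 2
g(8) = mex{0,1} = 2
g(9) = mex{1,2} = 0
g(10) = mex{1,2} = 0
g(11) = mex{1,2} = 0
So g(11) = 0.
Grundy values for pile C (subtraction set {1, 2, 4}):
g(0) = mex{} = 0
g(1) = mex{0} = 1
g(2) = mex{0,1} = 2
g(3) = mex{1,2} = 0
g(4) = mex{0,2} = 1
g(5) = mex{0,1} = 2
g(6) = mex{1,2} = 0
g(7) = mex{0,2} = 1
So g(7) = 1.
By the Sprague-Grundy theorem, the Grundy value of a sum of independent games is the XOR of the component values.
Combined value = 1 XOR 0 XOR 1 = 0.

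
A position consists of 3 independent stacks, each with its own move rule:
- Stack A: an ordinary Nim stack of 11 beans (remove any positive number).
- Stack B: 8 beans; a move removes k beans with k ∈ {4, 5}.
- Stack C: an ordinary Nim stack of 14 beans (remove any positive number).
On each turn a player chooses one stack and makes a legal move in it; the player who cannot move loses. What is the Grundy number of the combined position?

7

Stack A is a plain Nim stack of size 11, so its Grundy value is 11.
Build the Grundy sequence for stack B with g(k) = mex{g(k−s) : s ∈ {4, 5}, s ≤ k}:
g(0) = mex{} = 0
g(1) = mex{} = 0
g(2) = mex{} = 0
g(3) = mex{} = 0
g(4) = mex{0} = 1
g(5) = mex{0} = 1
g(6) = mex{0} = 1
g(7) = mex{0} = 1
g(8) = mex{0,1} = 2
So g(8) = 2.
Stack C is a plain Nim stack of size 14, so its Grundy value is 14.
The value of a disjunctive sum is the nim-sum of the parts.
Combined value = 11 ⊕ 2 ⊕ 14 = 7.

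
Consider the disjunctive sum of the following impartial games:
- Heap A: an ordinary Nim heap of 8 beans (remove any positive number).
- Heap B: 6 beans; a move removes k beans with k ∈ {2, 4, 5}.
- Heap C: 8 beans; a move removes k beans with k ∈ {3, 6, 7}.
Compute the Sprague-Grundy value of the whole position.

9

Heap A is a plain Nim heap of size 8, so its Grundy value is 8.
Grundy values for heap B (subtraction set {2, 4, 5}):
k:     0  1  2  3  4  5  6
g(k):  0  0  1  1  2  2  3
So g(6) = 3.
Grundy values for heap C (subtraction set {3, 6, 7}):
k:     0  1  2  3  4  5  6  7  8
g(k):  0  0  0  1  1  1  2  2  2
So g(8) = 2.
The value of a disjunctive sum is the nim-sum of the parts.
Combined value = 8 ⊕ 3 ⊕ 2 = 9.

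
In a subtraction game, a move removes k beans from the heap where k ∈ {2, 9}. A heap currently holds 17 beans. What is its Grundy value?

Compute g(0), g(1), … for moves {2, 9}:
k:     0  1  2  3  4  5  6  7  8  9 10 11 12 13 14 15 16 17
g(k):  0  0  1  1  0  0  1  1  0  2  1  0  0  1  1  0  0  1
So g(17) = 1.

1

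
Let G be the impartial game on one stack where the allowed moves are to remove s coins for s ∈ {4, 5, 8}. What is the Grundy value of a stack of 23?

Build the Grundy sequence with g(k) = mex{g(k−s) : s ∈ {4, 5, 8}, s ≤ k}:
k:     0  1  2  3  4  5  6  7  8  9 10 11 12 13 14 15 16 17 18 19 20 21 22 23
g(k):  0  0  0  0  1  1  1  1  2  2  2  2  0  0  0  0  1  1  1  1  2  2  2  2
So g(23) = 2.

2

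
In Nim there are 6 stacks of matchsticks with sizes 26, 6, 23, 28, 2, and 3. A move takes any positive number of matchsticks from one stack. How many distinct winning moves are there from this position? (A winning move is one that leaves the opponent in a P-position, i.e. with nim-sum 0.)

Bitwise XOR of the heap sizes:
  11010  (26)
  00110  (6)
  10111  (23)
  11100  (28)
  00010  (2)
  00011  (3)
  -----
  10110  (22)
The overall nim-sum is X = 22. A stack of size p has a winning move iff p XOR X < p (reduce it to p XOR X).
  26: 26 XOR 22 = 12 < 26 — winning move (to 12).
  6: 6 XOR 22 = 16 ≥ 6 — no move.
  23: 23 XOR 22 = 1 < 23 — winning move (to 1).
  28: 28 XOR 22 = 10 < 28 — winning move (to 10).
  2: 2 XOR 22 = 20 ≥ 2 — no move.
  3: 3 XOR 22 = 21 ≥ 3 — no move.
That gives 3 winning moves.

3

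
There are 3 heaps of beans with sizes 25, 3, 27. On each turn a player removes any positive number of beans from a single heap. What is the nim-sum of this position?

Compute the nim-sum pairwise:
25 ⊕ 3 = 26
26 ⊕ 27 = 1

1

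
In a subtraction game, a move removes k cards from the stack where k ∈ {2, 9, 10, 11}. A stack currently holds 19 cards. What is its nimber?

3

Grundy values for subtraction set {2, 9, 10, 11}:
k:     0  1  2  3  4  5  6  7  8  9 10 11 12 13 14 15 16 17 18 19
g(k):  0  0  1  1  0  0  1  1  0  2  1  3  2  2  3  3  2  2  3  3
So g(19) = 3.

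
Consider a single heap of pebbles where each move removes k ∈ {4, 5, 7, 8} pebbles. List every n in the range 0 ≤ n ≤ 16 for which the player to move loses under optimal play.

0, 1, 2, 3, 12, 13, 14, 15

Grundy values for subtraction set {4, 5, 7, 8}:
k:     0  1  2  3  4  5  6  7  8  9 10 11 12 13 14 15 16
g(k):  0  0  0  0  1  1  1  1  2  2  2  2  0  0  0  0  1
The P-positions (g = 0) in 0..16 are 0, 1, 2, 3, 12, 13, 14, 15.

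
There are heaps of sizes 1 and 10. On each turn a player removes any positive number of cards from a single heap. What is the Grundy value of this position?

11

Compute the nim-sum pairwise:
1 ^ 10 = 11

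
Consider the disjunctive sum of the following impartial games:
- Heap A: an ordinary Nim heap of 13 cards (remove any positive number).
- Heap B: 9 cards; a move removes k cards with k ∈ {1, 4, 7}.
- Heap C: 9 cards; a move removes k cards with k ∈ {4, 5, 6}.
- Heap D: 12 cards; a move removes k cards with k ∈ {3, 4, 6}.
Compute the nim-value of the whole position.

Heap A is a plain Nim heap of size 13, so its Grundy value is 13.
Build the Grundy sequence for heap B with g(k) = mex{g(k−s) : s ∈ {1, 4, 7}, s ≤ k}:
k:     0  1  2  3  4  5  6  7  8  9
g(k):  0  1  0  1  2  0  1  2  0  1
So g(9) = 1.
For heap C, compute g(0), g(1), … with moves {4, 5, 6}:
g(0) = mex{} = 0
g(1) = mex{} = 0
g(2) = mex{} = 0
g(3) = mex{} = 0
g(4) = mex{0} = 1
g(5) = mex{0} = 1
g(6) = mex{0} = 1
g(7) = mex{0} = 1
g(8) = mex{0,1} = 2
g(9) = mex{0,1} = 2
So g(9) = 2.
For heap D, compute g(0), g(1), … with moves {3, 4, 6}:
k:     0  1  2  3  4  5  6  7  8  9 10 11 12
g(k):  0  0  0  1  1  1  2  2  2  0  0  0  1
So g(12) = 1.
By the Sprague-Grundy theorem, the Grundy value of a sum of independent games is the XOR of the component values.
Combined value = 13 XOR 1 XOR 2 XOR 1 = 15.

15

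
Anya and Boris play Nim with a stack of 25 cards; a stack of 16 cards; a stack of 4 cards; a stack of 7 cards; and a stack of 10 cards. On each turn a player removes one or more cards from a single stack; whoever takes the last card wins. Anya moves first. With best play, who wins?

Boris wins

Compute the nim-sum pairwise:
25 ⊕ 16 = 9
9 ⊕ 4 = 13
13 ⊕ 7 = 10
10 ⊕ 10 = 0
The nim-sum is 0, so this is a P-position: the player to move is in a losing position under optimal play; Anya is about to move from it and so loses — Boris wins.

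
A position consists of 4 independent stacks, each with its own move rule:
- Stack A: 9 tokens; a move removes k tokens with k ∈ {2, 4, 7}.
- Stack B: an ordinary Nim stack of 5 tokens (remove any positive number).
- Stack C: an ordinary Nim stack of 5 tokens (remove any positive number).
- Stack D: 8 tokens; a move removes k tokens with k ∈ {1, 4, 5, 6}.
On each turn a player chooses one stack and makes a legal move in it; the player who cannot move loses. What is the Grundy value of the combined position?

4

Grundy values for stack A (subtraction set {2, 4, 7}):
k:     0  1  2  3  4  5  6  7  8  9
g(k):  0  0  1  1  2  2  0  3  1  0
So g(9) = 0.
Stack B is a plain Nim stack of size 5, so its Grundy value is 5.
Stack C is a plain Nim stack of size 5, so its Grundy value is 5.
Build the Grundy sequence for stack D with g(k) = mex{g(k−s) : s ∈ {1, 4, 5, 6}, s ≤ k}:
g(0) = mex{} = 0
g(1) = mex{0} = 1
g(2) = mex{1} = 0
g(3) = mex{0} = 1
g(4) = mex{0,1} = 2
g(5) = mex{0,1,2} = 3
g(6) = mex{0,1,3} = 2
g(7) = mex{0,1,2} = 3
g(8) = mex{0,1,2,3} = 4
So g(8) = 4.
The value of a disjunctive sum is the nim-sum of the parts.
Combined value = 0 XOR 5 XOR 5 XOR 4 = 4.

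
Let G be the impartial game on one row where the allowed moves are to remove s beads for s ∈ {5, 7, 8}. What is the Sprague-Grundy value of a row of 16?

0

Grundy values for subtraction set {5, 7, 8}:
k:     0  1  2  3  4  5  6  7  8  9 10 11 12 13 14 15 16
g(k):  0  0  0  0  0  1  1  1  1  1  2  2  2  0  0  0  0
So g(16) = 0.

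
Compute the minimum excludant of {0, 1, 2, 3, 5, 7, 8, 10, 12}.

4

The values 0, 1, 2, 3 are all present; 4 is the first non-negative integer missing from the set.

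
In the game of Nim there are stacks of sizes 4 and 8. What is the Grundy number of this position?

In binary:
  0100  (4)
  1000  (8)
  ----
  1100  (12)

12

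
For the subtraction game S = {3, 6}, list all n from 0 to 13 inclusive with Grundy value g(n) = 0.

Build the Grundy sequence with g(k) = mex{g(k−s) : s ∈ {3, 6}, s ≤ k}:
g(0) = mex{} = 0
g(1) = mex{} = 0
g(2) = mex{} = 0
g(3) = mex{0} = 1
g(4) = mex{0} = 1
g(5) = mex{0} = 1
g(6) = mex{0,1} = 2
g(7) = mex{0,1} = 2
g(8) = mex{0,1} = 2
g(9) = mex{1,2} = 0
g(10) = mex{1,2} = 0
g(11) = mex{1,2} = 0
g(12) = mex{0,2} = 1
g(13) = mex{0,2} = 1
The P-positions (g = 0) in 0..13 are 0, 1, 2, 9, 10, 11.

0, 1, 2, 9, 10, 11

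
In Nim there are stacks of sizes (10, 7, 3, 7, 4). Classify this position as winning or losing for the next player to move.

Write each in binary and XOR column by column:
  1010  (10)
  0111  (7)
  0011  (3)
  0111  (7)
  0100  (4)
  ----
  1101  (13)
The nim-sum is 13 ≠ 0, so this is an N-position: the player to move can win.

Winning position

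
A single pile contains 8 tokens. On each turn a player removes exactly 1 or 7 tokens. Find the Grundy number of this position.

Grundy values for subtraction set {1, 7}:
k:     0  1  2  3  4  5  6  7  8
g(k):  0  1  0  1  0  1  0  1  0
So g(8) = 0.

0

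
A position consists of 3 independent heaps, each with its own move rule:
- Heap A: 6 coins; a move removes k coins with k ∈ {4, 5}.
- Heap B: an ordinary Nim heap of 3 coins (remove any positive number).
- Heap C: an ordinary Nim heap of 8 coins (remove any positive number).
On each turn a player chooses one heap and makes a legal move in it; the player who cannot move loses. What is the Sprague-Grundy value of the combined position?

10

Build the Grundy sequence for heap A with g(k) = mex{g(k−s) : s ∈ {4, 5}, s ≤ k}:
g(0) = mex{} = 0
g(1) = mex{} = 0
g(2) = mex{} = 0
g(3) = mex{} = 0
g(4) = mex{0} = 1
g(5) = mex{0} = 1
g(6) = mex{0} = 1
So g(6) = 1.
Heap B is a plain Nim heap of size 3, so its Grundy value is 3.
Heap C is a plain Nim heap of size 8, so its Grundy value is 8.
The value of a disjunctive sum is the nim-sum of the parts.
Combined value = 1 ⊕ 3 ⊕ 8 = 10.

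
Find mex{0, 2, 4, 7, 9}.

1

0 is in the set but 1 is not, so the mex is 1.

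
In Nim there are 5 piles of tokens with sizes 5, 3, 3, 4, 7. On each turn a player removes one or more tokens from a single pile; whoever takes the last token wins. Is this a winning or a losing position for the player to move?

Write each in binary and XOR column by column:
  101  (5)
  011  (3)
  011  (3)
  100  (4)
  111  (7)
  ---
  110  (6)
The nim-sum is 6 ≠ 0, so this is an N-position: the player to move can win.

Winning position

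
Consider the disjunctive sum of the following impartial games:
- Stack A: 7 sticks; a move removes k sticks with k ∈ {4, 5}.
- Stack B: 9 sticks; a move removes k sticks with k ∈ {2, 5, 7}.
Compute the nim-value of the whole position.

3

Build the Grundy sequence for stack A with g(k) = mex{g(k−s) : s ∈ {4, 5}, s ≤ k}:
g(0) = mex{} = 0
g(1) = mex{} = 0
g(2) = mex{} = 0
g(3) = mex{} = 0
g(4) = mex{0} = 1
g(5) = mex{0} = 1
g(6) = mex{0} = 1
g(7) = mex{0} = 1
So g(7) = 1.
Build the Grundy sequence for stack B with g(k) = mex{g(k−s) : s ∈ {2, 5, 7}, s ≤ k}:
k:     0  1  2  3  4  5  6  7  8  9
g(k):  0  0  1  1  0  2  1  3  2  2
So g(9) = 2.
By the Sprague-Grundy theorem, the Grundy value of a sum of independent games is the XOR of the component values.
Combined value = 1 ⊕ 2 = 3.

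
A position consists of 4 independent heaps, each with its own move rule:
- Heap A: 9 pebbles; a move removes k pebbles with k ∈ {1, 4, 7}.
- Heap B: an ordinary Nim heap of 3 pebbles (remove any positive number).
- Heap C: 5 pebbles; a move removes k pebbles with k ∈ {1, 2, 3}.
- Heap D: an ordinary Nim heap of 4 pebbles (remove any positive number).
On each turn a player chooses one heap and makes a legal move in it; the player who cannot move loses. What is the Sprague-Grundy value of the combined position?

7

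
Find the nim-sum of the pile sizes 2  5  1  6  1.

1

Nim-sum: 2 ⊕ 5 ⊕ 1 ⊕ 6 ⊕ 1 = 1.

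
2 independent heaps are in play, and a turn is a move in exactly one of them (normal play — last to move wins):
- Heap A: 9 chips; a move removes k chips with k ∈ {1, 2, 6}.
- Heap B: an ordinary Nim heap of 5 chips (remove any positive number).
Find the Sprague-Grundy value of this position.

For heap A, compute g(0), g(1), … with moves {1, 2, 6}:
g(0) = mex{} = 0
g(1) = mex{0} = 1
g(2) = mex{0,1} = 2
g(3) = mex{1,2} = 0
g(4) = mex{0,2} = 1
g(5) = mex{0,1} = 2
g(6) = mex{0,1,2} = 3
g(7) = mex{1,2,3} = 0
g(8) = mex{0,2,3} = 1
g(9) = mex{0,1} = 2
So g(9) = 2.
Heap B is a plain Nim heap of size 5, so its Grundy value is 5.
The value of a disjunctive sum is the nim-sum of the parts.
Combined value = 2 XOR 5 = 7.

7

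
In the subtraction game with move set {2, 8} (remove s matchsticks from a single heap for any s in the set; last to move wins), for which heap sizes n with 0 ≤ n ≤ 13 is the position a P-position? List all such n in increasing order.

Grundy values for subtraction set {2, 8}:
g(0) = mex{} = 0
g(1) = mex{} = 0
g(2) = mex{0} = 1
g(3) = mex{0} = 1
g(4) = mex{1} = 0
g(5) = mex{1} = 0
g(6) = mex{0} = 1
g(7) = mex{0} = 1
g(8) = mex{0,1} = 2
g(9) = mex{0,1} = 2
g(10) = mex{1,2} = 0
g(11) = mex{1,2} = 0
g(12) = mex{0} = 1
g(13) = mex{0} = 1
The P-positions (g = 0) in 0..13 are 0, 1, 4, 5, 10, 11.

0, 1, 4, 5, 10, 11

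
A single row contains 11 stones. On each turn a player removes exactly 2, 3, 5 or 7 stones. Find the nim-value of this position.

1

Compute g(0), g(1), … for moves {2, 3, 5, 7}:
g(0) = mex{} = 0
g(1) = mex{} = 0
g(2) = mex{0} = 1
g(3) = mex{0} = 1
g(4) = mex{0,1} = 2
g(5) = mex{0,1} = 2
g(6) = mex{0,1,2} = 3
g(7) = mex{0,1,2} = 3
g(8) = mex{0,1,2,3} = 4
g(9) = mex{1,2,3} = 0
g(10) = mex{1,2,3,4} = 0
g(11) = mex{0,2,3,4} = 1
So g(11) = 1.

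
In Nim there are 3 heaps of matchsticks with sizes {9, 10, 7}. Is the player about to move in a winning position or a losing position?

Winning position

Nim-sum: 9 ^ 10 ^ 7 = 4.
The nim-sum is 4 ≠ 0, so this is an N-position: the player to move can win.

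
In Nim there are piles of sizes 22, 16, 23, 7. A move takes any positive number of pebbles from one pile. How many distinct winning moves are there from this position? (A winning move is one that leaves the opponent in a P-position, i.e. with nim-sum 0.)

Compute the nim-sum pairwise:
22 ⊕ 16 = 6
6 ⊕ 23 = 17
17 ⊕ 7 = 22
The overall nim-sum is X = 22. A pile of size p has a winning move iff p XOR X < p (reduce it to p XOR X).
  22: 22 XOR 22 = 0 < 22 — winning move (to 0).
  16: 16 XOR 22 = 6 < 16 — winning move (to 6).
  23: 23 XOR 22 = 1 < 23 — winning move (to 1).
  7: 7 XOR 22 = 17 ≥ 7 — no move.
That gives 3 winning moves.

3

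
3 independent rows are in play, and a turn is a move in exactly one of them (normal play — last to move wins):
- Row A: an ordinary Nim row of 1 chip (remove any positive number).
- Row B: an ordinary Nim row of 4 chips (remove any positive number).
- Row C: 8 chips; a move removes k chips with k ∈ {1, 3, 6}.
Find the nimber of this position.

7

Row A is a plain Nim row of size 1, so its Grundy value is 1.
Row B is a plain Nim row of size 4, so its Grundy value is 4.
Build the Grundy sequence for row C with g(k) = mex{g(k−s) : s ∈ {1, 3, 6}, s ≤ k}:
g(0) = mex{} = 0
g(1) = mex{0} = 1
g(2) = mex{1} = 0
g(3) = mex{0} = 1
g(4) = mex{1} = 0
g(5) = mex{0} = 1
g(6) = mex{0,1} = 2
g(7) = mex{0,1,2} = 3
g(8) = mex{0,1,3} = 2
So g(8) = 2.
By the Sprague-Grundy theorem, the Grundy value of a sum of independent games is the XOR of the component values.
Combined value = 1 XOR 4 XOR 2 = 7.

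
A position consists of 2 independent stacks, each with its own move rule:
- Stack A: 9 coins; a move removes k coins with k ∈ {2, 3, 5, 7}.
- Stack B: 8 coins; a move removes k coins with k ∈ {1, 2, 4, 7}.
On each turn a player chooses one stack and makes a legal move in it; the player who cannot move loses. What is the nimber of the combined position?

2

For stack A, compute g(0), g(1), … with moves {2, 3, 5, 7}:
k:     0  1  2  3  4  5  6  7  8  9
g(k):  0  0  1  1  2  2  3  3  4  0
So g(9) = 0.
Build the Grundy sequence for stack B with g(k) = mex{g(k−s) : s ∈ {1, 2, 4, 7}, s ≤ k}:
g(0) = mex{} = 0
g(1) = mex{0} = 1
g(2) = mex{0,1} = 2
g(3) = mex{1,2} = 0
g(4) = mex{0,2} = 1
g(5) = mex{0,1} = 2
g(6) = mex{1,2} = 0
g(7) = mex{0,2} = 1
g(8) = mex{0,1} = 2
So g(8) = 2.
The value of a disjunctive sum is the nim-sum of the parts.
Combined value = 0 XOR 2 = 2.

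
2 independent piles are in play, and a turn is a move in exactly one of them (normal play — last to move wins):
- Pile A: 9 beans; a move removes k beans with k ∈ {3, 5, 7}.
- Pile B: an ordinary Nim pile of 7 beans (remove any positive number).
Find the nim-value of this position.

4

Grundy values for pile A (subtraction set {3, 5, 7}):
g(0) = mex{} = 0
g(1) = mex{} = 0
g(2) = mex{} = 0
g(3) = mex{0} = 1
g(4) = mex{0} = 1
g(5) = mex{0} = 1
g(6) = mex{0,1} = 2
g(7) = mex{0,1} = 2
g(8) = mex{0,1} = 2
g(9) = mex{0,1,2} = 3
So g(9) = 3.
Pile B is a plain Nim pile of size 7, so its Grundy value is 7.
By the Sprague-Grundy theorem, the Grundy value of a sum of independent games is the XOR of the component values.
Combined value = 3 ⊕ 7 = 4.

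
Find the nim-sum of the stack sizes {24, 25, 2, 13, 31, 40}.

57

Compute the nim-sum pairwise:
24 ⊕ 25 = 1
1 ⊕ 2 = 3
3 ⊕ 13 = 14
14 ⊕ 31 = 17
17 ⊕ 40 = 57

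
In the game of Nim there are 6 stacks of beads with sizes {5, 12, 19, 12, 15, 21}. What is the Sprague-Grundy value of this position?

Nim-sum: 5 XOR 12 XOR 19 XOR 12 XOR 15 XOR 21 = 12.

12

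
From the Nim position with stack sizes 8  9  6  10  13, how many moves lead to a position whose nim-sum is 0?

0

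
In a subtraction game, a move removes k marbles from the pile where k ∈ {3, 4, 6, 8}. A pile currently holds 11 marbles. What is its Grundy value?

Grundy values for subtraction set {3, 4, 6, 8}:
k:     0  1  2  3  4  5  6  7  8  9 10 11
g(k):  0  0  0  1  1  1  2  2  2  3  3  0
So g(11) = 0.

0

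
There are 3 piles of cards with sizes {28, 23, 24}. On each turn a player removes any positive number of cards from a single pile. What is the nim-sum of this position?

19

Nim-sum: 28 ^ 23 ^ 24 = 19.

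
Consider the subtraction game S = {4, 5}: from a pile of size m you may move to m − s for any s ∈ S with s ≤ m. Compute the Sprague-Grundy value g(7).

1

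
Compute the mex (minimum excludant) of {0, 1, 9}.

The values 0, 1 are all present; 2 is the first non-negative integer missing from the set.

2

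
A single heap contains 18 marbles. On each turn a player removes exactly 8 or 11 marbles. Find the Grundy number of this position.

2

Compute g(0), g(1), … for moves {8, 11}:
k:     0  1  2  3  4  5  6  7  8  9 10 11 12 13 14 15 16 17 18
g(k):  0  0  0  0  0  0  0  0  1  1  1  1  1  1  1  1  2  2  2
So g(18) = 2.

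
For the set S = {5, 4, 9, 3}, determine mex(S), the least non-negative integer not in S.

0

0 is not in the set, so the mex is 0.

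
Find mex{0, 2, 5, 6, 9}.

0 is in the set but 1 is not, so the mex is 1.

1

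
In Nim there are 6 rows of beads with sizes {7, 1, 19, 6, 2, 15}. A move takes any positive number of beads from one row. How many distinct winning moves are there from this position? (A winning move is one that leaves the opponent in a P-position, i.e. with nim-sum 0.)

Compute the nim-sum pairwise:
7 ⊕ 1 = 6
6 ⊕ 19 = 21
21 ⊕ 6 = 19
19 ⊕ 2 = 17
17 ⊕ 15 = 30
The overall nim-sum is X = 30. A row of size p has a winning move iff p XOR X < p (reduce it to p XOR X).
  7: 7 XOR 30 = 25 ≥ 7 — no move.
  1: 1 XOR 30 = 31 ≥ 1 — no move.
  19: 19 XOR 30 = 13 < 19 — winning move (to 13).
  6: 6 XOR 30 = 24 ≥ 6 — no move.
  2: 2 XOR 30 = 28 ≥ 2 — no move.
  15: 15 XOR 30 = 17 ≥ 15 — no move.
That gives 1 winning move.

1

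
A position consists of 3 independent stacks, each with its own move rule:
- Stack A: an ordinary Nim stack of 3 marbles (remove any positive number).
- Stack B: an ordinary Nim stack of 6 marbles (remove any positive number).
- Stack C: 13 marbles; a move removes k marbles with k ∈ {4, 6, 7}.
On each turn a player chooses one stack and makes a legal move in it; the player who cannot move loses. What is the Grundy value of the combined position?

5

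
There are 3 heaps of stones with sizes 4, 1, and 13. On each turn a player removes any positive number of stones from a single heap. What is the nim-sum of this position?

Compute the nim-sum pairwise:
4 ⊕ 1 = 5
5 ⊕ 13 = 8

8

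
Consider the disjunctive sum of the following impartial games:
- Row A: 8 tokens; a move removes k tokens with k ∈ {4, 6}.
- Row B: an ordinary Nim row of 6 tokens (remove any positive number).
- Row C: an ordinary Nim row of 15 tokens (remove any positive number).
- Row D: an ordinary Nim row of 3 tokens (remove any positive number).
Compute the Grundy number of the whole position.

8

Build the Grundy sequence for row A with g(k) = mex{g(k−s) : s ∈ {4, 6}, s ≤ k}:
g(0) = mex{} = 0
g(1) = mex{} = 0
g(2) = mex{} = 0
g(3) = mex{} = 0
g(4) = mex{0} = 1
g(5) = mex{0} = 1
g(6) = mex{0} = 1
g(7) = mex{0} = 1
g(8) = mex{0,1} = 2
So g(8) = 2.
Row B is a plain Nim row of size 6, so its Grundy value is 6.
Row C is a plain Nim row of size 15, so its Grundy value is 15.
Row D is a plain Nim row of size 3, so its Grundy value is 3.
The value of a disjunctive sum is the nim-sum of the parts.
Combined value = 2 ⊕ 6 ⊕ 15 ⊕ 3 = 8.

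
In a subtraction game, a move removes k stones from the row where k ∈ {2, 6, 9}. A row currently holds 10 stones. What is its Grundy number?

1

Grundy values for subtraction set {2, 6, 9}:
k:     0  1  2  3  4  5  6  7  8  9 10
g(k):  0  0  1  1  0  0  1  1  0  2  1
So g(10) = 1.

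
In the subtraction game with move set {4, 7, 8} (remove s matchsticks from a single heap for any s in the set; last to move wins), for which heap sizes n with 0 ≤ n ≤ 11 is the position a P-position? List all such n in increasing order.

0, 1, 2, 3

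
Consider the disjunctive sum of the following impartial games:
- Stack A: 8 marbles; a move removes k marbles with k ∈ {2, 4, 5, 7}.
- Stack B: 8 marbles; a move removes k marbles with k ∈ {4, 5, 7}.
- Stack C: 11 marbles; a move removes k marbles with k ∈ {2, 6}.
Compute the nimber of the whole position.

7

Build the Grundy sequence for stack A with g(k) = mex{g(k−s) : s ∈ {2, 4, 5, 7}, s ≤ k}:
g(0) = mex{} = 0
g(1) = mex{} = 0
g(2) = mex{0} = 1
g(3) = mex{0} = 1
g(4) = mex{0,1} = 2
g(5) = mex{0,1} = 2
g(6) = mex{0,1,2} = 3
g(7) = mex{0,1,2} = 3
g(8) = mex{0,1,2,3} = 4
So g(8) = 4.
Build the Grundy sequence for stack B with g(k) = mex{g(k−s) : s ∈ {4, 5, 7}, s ≤ k}:
k:     0  1  2  3  4  5  6  7  8
g(k):  0  0  0  0  1  1  1  1  2
So g(8) = 2.
Grundy values for stack C (subtraction set {2, 6}):
k:     0  1  2  3  4  5  6  7  8  9 10 11
g(k):  0  0  1  1  0  0  1  1  0  0  1  1
So g(11) = 1.
The value of a disjunctive sum is the nim-sum of the parts.
Combined value = 4 XOR 2 XOR 1 = 7.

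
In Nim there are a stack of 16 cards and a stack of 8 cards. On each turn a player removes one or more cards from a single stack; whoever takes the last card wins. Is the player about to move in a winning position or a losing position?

Winning position

Bitwise XOR of the heap sizes:
  10000  (16)
  01000  (8)
  -----
  11000  (24)
The nim-sum is 24 ≠ 0, so this is an N-position: the player to move can win.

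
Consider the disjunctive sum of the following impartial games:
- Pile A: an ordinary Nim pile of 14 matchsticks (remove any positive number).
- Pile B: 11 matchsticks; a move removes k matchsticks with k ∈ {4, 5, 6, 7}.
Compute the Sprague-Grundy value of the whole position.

Pile A is a plain Nim pile of size 14, so its Grundy value is 14.
Build the Grundy sequence for pile B with g(k) = mex{g(k−s) : s ∈ {4, 5, 6, 7}, s ≤ k}:
k:     0  1  2  3  4  5  6  7  8  9 10 11
g(k):  0  0  0  0  1  1  1  1  2  2  2  0
So g(11) = 0.
By the Sprague-Grundy theorem, the Grundy value of a sum of independent games is the XOR of the component values.
Combined value = 14 XOR 0 = 14.

14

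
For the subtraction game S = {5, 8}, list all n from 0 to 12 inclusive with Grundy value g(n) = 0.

Grundy values for subtraction set {5, 8}:
k:     0  1  2  3  4  5  6  7  8  9 10 11 12
g(k):  0  0  0  0  0  1  1  1  1  1  2  2  2
The P-positions (g = 0) in 0..12 are 0, 1, 2, 3, 4.

0, 1, 2, 3, 4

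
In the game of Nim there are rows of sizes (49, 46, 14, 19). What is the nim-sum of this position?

Nim-sum: 49 ⊕ 46 ⊕ 14 ⊕ 19 = 2.

2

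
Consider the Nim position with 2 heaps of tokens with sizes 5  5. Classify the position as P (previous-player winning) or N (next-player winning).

Write each in binary and XOR column by column:
  101  (5)
  101  (5)
  ---
  000  (0)
The nim-sum is 0, so this is a P-position: the player to move is in a losing position under optimal play.

P-position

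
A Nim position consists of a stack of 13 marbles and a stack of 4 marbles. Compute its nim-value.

Compute the nim-sum pairwise:
13 XOR 4 = 9

9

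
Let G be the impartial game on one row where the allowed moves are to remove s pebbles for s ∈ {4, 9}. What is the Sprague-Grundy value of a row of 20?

1

Grundy values for subtraction set {4, 9}:
k:     0  1  2  3  4  5  6  7  8  9 10 11 12 13 14 15 16 17 18 19 20
g(k):  0  0  0  0  1  1  1  1  0  2  2  2  1  0  0  0  0  1  1  1  1
So g(20) = 1.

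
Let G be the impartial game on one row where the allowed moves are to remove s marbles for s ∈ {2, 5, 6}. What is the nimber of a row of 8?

0

Compute g(0), g(1), … for moves {2, 5, 6}:
g(0) = mex{} = 0
g(1) = mex{} = 0
g(2) = mex{0} = 1
g(3) = mex{0} = 1
g(4) = mex{1} = 0
g(5) = mex{0,1} = 2
g(6) = mex{0} = 1
g(7) = mex{0,1,2} = 3
g(8) = mex{1} = 0
So g(8) = 0.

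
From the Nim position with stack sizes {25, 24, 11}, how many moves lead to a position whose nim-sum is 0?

3

Nim-sum: 25 ^ 24 ^ 11 = 10.
The overall nim-sum is X = 10. A stack of size p has a winning move iff p XOR X < p (reduce it to p XOR X).
  25: 25 XOR 10 = 19 < 25 — winning move (to 19).
  24: 24 XOR 10 = 18 < 24 — winning move (to 18).
  11: 11 XOR 10 = 1 < 11 — winning move (to 1).
That gives 3 winning moves.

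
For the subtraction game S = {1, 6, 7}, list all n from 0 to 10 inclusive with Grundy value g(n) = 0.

0, 2, 4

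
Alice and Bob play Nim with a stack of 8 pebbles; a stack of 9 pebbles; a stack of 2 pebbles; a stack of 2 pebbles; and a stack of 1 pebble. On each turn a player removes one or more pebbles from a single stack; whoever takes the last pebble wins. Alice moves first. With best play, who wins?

Nim-sum: 8 ^ 9 ^ 2 ^ 2 ^ 1 = 0.
The nim-sum is 0, so this is a P-position: the player to move is in a losing position under optimal play; Alice is about to move from it and so loses — Bob wins.

Bob wins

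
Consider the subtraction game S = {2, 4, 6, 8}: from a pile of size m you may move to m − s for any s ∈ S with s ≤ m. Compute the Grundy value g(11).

Build the Grundy sequence with g(k) = mex{g(k−s) : s ∈ {2, 4, 6, 8}, s ≤ k}:
g(0) = mex{} = 0
g(1) = mex{} = 0
g(2) = mex{0} = 1
g(3) = mex{0} = 1
g(4) = mex{0,1} = 2
g(5) = mex{0,1} = 2
g(6) = mex{0,1,2} = 3
g(7) = mex{0,1,2} = 3
g(8) = mex{0,1,2,3} = 4
g(9) = mex{0,1,2,3} = 4
g(10) = mex{1,2,3,4} = 0
g(11) = mex{1,2,3,4} = 0
So g(11) = 0.

0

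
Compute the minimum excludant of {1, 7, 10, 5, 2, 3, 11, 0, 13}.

The values 0, 1, 2, 3 are all present; 4 is the first non-negative integer missing from the set.

4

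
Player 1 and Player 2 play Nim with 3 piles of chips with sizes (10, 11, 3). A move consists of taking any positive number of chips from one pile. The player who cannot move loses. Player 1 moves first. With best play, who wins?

Compute the nim-sum pairwise:
10 ^ 11 = 1
1 ^ 3 = 2
The nim-sum is 2 ≠ 0, so this is an N-position: the player to move can win; Player 1 has a winning move.

Player 1 wins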